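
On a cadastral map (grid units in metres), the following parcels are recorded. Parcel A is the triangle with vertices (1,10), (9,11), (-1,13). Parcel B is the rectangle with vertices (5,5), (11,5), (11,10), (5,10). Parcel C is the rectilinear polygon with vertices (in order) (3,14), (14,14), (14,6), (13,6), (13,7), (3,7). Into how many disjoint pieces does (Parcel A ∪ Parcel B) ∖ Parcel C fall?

(Parcel A ∪ Parcel B) ∖ Parcel C splits into 2 disjoint pieces (area 7.15, area 12).

2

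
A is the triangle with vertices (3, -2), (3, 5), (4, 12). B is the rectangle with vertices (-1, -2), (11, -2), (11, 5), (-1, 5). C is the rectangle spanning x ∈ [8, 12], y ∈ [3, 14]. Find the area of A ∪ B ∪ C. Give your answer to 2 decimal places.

By inclusion–exclusion:
Individual areas: |A| = 3.5, |B| = 84, |C| = 44.
|A∩B| = 1.75.
|A∩C| = 0.
|B∩C|: x∈[8,11], y∈[3,5] → 3·2 = 6.
|A∩B∩C| = 0.
|A ∪ B ∪ C| = 131.5 − 7.75 + 0 = 123.75.

123.75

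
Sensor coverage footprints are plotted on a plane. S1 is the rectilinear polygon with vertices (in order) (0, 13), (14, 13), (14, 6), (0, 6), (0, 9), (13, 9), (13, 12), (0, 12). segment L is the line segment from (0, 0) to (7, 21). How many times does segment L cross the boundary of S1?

The segment meets the boundary at (4.333,13), (4,12), (3,9), (2,6).

4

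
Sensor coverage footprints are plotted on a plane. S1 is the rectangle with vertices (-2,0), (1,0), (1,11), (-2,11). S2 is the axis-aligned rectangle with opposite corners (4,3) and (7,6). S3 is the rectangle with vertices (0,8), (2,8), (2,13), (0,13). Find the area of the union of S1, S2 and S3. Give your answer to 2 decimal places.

By inclusion–exclusion:
Individual areas: |S1| = 33, |S2| = 9, |S3| = 10.
|S1∩S2| = 0 (no overlap).
|S1∩S3|: x∈[0,1], y∈[8,11] → 1·3 = 3.
|S2∩S3| = 0 (no overlap).
|S1∩S2∩S3| = 0.
|S1 ∪ S2 ∪ S3| = 52 − 3 + 0 = 49.00.

49.00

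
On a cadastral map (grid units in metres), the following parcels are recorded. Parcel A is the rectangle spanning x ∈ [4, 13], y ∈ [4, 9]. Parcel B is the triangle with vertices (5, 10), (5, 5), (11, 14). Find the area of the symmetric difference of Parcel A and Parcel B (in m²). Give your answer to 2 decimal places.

|Parcel A| = 45, |Parcel B| = 15, |Parcel A∩Parcel B| = 5.3333.
|Parcel A △ Parcel B| = |Parcel A| + |Parcel B| − 2·|Parcel A∩Parcel B| = 45 + 15 − 10.6667 = 49.33.

49.33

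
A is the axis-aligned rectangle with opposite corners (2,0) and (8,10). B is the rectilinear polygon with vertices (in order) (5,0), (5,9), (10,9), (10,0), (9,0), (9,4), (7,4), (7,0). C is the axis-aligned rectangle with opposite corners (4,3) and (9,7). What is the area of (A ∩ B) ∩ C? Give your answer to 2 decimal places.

11.00

The region (A ∩ B) ∩ C is the polygon with vertices (7,4), (7,3), (5,3), (5,7), (8,7), (8,4).
By the shoelace formula its area is 11.00.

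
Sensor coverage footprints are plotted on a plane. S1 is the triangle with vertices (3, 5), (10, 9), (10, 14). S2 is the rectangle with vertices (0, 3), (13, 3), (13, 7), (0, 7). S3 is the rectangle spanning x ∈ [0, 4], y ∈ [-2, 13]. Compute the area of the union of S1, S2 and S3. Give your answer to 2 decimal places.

By inclusion–exclusion:
Individual areas: |S1| = 17.5, |S2| = 52, |S3| = 60.
|S1∩S2| = 1.9444.
|S1∩S3| = 0.3571.
|S2∩S3|: x∈[0,4], y∈[3,7] → 4·4 = 16.
|S1∩S2∩S3| = 0.3571.
|S1 ∪ S2 ∪ S3| = 129.5 − 18.3016 + 0.3571 = 111.56.

111.56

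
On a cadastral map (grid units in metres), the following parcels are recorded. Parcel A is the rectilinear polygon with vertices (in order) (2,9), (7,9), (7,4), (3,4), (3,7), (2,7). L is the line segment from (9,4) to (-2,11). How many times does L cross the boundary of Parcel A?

2

The segment meets the boundary at (2,8.455), (7,5.273).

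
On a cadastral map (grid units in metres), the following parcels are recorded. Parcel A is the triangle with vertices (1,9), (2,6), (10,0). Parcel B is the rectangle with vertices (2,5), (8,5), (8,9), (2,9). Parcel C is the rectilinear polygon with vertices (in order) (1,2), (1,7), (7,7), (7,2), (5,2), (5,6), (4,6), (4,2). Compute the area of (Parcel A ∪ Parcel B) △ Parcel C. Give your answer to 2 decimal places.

32.50

|Parcel A ∪ Parcel B| = 29.1667.
|(Parcel A ∪ Parcel B) ∩ Parcel C| = 11.3333.
|(Parcel A ∪ Parcel B) △ Parcel C| = 29.1667 + 26 − 22.6667 = 32.50.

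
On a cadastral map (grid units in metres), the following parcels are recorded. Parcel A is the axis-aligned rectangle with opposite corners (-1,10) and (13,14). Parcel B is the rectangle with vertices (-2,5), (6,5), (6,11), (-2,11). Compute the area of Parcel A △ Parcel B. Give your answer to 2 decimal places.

90.00

|Parcel A∩Parcel B|: x∈[-1,6], y∈[10,11] → 7·1 = 7.
|Parcel A △ Parcel B| = |Parcel A| + |Parcel B| − 2·|Parcel A∩Parcel B| = 56 + 48 − 14 = 90.00.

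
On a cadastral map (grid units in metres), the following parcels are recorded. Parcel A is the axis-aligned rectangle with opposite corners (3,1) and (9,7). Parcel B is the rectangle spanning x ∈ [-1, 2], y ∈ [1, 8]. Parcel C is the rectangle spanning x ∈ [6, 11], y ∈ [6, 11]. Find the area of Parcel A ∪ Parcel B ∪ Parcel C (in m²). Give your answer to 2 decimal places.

By inclusion–exclusion:
Individual areas: |Parcel A| = 36, |Parcel B| = 21, |Parcel C| = 25.
|Parcel A∩Parcel B| = 0 (no overlap).
|Parcel A∩Parcel C|: x∈[6,9], y∈[6,7] → 3·1 = 3.
|Parcel B∩Parcel C| = 0 (no overlap).
|Parcel A∩Parcel B∩Parcel C| = 0.
|Parcel A ∪ Parcel B ∪ Parcel C| = 82 − 3 + 0 = 79.00.

79.00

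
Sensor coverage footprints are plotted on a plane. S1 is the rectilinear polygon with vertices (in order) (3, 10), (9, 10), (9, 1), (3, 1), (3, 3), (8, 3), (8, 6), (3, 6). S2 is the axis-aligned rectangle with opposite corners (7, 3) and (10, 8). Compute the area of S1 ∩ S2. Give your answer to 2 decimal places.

7.00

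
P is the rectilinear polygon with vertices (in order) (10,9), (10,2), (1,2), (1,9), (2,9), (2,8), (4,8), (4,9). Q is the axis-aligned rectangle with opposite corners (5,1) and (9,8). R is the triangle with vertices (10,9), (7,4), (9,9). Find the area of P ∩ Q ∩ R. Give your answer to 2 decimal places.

1.47

The intersection is the polygon with vertices (9,8), (9,7.333), (7,4), (8.6,8).
By the shoelace formula its area is 1.47.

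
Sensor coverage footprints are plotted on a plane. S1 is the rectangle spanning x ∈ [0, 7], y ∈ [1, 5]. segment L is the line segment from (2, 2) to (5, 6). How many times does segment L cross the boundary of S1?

1

The segment meets the boundary at (4.25,5).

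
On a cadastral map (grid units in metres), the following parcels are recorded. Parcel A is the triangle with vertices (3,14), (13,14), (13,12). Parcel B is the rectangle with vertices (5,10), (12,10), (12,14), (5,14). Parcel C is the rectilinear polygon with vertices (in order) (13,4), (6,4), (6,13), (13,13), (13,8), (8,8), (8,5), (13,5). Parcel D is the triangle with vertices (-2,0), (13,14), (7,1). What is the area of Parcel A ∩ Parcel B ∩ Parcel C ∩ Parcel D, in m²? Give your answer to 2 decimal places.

The intersection is the polygon with vertices (11.235,12.353), (11.929,13), (12,13), (12,12.2).
By the shoelace formula its area is 0.33.

0.33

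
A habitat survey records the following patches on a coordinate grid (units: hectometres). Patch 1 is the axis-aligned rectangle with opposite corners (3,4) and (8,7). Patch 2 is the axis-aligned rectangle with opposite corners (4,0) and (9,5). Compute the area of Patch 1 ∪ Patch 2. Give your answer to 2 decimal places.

36.00

By inclusion–exclusion:
Individual areas: |Patch 1| = 15, |Patch 2| = 25.
|Patch 1∩Patch 2|: x∈[4,8], y∈[4,5] → 4·1 = 4.
|Patch 1 ∪ Patch 2| = 40 − 4 = 36.00.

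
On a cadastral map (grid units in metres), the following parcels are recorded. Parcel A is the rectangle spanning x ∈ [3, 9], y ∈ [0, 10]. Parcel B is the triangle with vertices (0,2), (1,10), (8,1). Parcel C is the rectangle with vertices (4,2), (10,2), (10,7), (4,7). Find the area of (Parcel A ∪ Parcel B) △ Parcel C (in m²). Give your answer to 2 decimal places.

|Parcel A ∪ Parcel B| = 77.9911.
|(Parcel A ∪ Parcel B) ∩ Parcel C| = 25.
|(Parcel A ∪ Parcel B) △ Parcel C| = 77.9911 + 30 − 50 = 57.99.

57.99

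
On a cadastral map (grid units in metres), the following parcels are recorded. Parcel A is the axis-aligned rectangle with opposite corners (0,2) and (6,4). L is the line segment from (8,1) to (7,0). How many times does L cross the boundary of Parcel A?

0

The segment lies entirely outside Parcel A and never meets its boundary.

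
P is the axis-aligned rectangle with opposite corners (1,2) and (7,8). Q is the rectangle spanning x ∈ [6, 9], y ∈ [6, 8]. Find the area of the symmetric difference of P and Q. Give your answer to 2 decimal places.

|P∩Q|: x∈[6,7], y∈[6,8] → 1·2 = 2.
|P △ Q| = |P| + |Q| − 2·|P∩Q| = 36 + 6 − 4 = 38.00.

38.00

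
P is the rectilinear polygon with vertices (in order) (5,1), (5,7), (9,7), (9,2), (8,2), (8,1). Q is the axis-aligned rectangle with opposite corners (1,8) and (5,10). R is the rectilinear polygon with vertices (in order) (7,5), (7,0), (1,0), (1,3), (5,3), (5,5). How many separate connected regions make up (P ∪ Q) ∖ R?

2

(P ∪ Q) ∖ R splits into 2 disjoint pieces (area 15, area 8).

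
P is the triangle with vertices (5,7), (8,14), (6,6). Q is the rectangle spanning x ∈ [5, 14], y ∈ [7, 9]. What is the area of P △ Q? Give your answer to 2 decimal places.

18.71

|P| = 5, |Q| = 18, |P∩Q| = 2.1429.
|P △ Q| = |P| + |Q| − 2·|P∩Q| = 5 + 18 − 4.2857 = 18.71.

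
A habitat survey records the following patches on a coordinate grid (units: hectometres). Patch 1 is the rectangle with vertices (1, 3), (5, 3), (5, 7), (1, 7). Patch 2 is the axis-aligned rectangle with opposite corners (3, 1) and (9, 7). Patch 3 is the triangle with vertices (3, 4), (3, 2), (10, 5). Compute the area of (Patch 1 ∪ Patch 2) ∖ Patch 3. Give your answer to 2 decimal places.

37.14

|Patch 1 ∪ Patch 2| = 44.
|(Patch 1 ∪ Patch 2) ∩ Patch 3| = 6.8571.
|(Patch 1 ∪ Patch 2) ∖ Patch 3| = 44 − 6.8571 = 37.14.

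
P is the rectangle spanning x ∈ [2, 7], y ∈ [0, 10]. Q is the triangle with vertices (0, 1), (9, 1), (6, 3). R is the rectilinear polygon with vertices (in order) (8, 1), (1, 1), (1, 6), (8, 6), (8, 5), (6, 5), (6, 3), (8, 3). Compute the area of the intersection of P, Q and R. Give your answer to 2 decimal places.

The intersection is the polygon with vertices (2,1), (2,1.667), (6,3), (7,2.333), (7,1).
By the shoelace formula its area is 7.00.

7.00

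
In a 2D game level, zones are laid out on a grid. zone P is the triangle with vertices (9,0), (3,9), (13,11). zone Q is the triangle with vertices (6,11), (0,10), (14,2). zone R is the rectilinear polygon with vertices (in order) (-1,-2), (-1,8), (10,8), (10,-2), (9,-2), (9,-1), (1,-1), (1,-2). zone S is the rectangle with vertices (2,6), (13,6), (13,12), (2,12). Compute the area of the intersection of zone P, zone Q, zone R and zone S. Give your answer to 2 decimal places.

The intersection is the polygon with vertices (10,6), (7,6), (3.769,7.846), (3.667,8), (8.667,8), (10,6.5).
By the shoelace formula its area is 8.49.

8.49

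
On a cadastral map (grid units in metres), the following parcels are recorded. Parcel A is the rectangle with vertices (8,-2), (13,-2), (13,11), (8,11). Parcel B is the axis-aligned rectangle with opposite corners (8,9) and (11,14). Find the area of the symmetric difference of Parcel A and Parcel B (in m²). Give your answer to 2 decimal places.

68.00

|Parcel A∩Parcel B|: x∈[8,11], y∈[9,11] → 3·2 = 6.
|Parcel A △ Parcel B| = |Parcel A| + |Parcel B| − 2·|Parcel A∩Parcel B| = 65 + 15 − 12 = 68.00.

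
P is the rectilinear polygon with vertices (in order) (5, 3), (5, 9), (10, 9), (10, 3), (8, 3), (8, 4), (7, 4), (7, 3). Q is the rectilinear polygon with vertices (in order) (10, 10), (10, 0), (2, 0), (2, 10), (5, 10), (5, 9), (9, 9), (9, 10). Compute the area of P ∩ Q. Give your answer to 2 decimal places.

29.00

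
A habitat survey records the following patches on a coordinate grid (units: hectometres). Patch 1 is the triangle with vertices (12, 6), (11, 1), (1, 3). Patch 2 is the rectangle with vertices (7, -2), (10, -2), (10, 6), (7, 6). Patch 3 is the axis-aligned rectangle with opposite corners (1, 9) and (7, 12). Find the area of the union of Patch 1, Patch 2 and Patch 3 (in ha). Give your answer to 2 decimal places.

57.36

By inclusion–exclusion:
Individual areas: |Patch 1| = 26, |Patch 2| = 24, |Patch 3| = 18.
|Patch 1∩Patch 2| = 10.6364.
|Patch 1∩Patch 3| = 0.
|Patch 2∩Patch 3| = 0 (no overlap).
|Patch 1∩Patch 2∩Patch 3| = 0.
|Patch 1 ∪ Patch 2 ∪ Patch 3| = 68 − 10.6364 + 0 = 57.36.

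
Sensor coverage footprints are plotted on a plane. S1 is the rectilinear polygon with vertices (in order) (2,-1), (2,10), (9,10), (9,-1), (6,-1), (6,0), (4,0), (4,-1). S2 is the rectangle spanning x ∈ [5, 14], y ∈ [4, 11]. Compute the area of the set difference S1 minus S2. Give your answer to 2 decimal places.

|S1| = 75, |S1∩S2| = 24.
|S1 ∖ S2| = |S1| − |S1∩S2| = 75 − 24 = 51.00.

51.00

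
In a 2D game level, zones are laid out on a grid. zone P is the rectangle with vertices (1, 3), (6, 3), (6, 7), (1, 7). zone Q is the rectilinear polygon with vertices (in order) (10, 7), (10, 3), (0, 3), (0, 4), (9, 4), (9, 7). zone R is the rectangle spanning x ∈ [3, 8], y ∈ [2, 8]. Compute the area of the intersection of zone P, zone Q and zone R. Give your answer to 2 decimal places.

3.00

The intersection is the polygon with vertices (3,3), (3,4), (6,4), (6,3).
By the shoelace formula its area is 3.00.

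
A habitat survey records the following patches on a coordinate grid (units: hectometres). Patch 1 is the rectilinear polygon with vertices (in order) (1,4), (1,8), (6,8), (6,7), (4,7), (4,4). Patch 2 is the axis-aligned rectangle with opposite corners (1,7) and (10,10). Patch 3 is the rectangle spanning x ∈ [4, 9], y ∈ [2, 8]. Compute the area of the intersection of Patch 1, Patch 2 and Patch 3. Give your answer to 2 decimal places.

2.00

The intersection is the polygon with vertices (6,8), (6,7), (4,7), (4,8).
By the shoelace formula its area is 2.00.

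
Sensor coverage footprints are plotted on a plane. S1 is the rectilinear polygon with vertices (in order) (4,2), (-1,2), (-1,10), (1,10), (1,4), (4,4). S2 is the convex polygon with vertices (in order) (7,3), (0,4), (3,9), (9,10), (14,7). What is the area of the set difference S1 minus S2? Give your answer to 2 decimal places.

|S1| = 22, |S1∩S2| = 1.9762.
|S1 ∖ S2| = |S1| − |S1∩S2| = 22 − 1.9762 = 20.02.

20.02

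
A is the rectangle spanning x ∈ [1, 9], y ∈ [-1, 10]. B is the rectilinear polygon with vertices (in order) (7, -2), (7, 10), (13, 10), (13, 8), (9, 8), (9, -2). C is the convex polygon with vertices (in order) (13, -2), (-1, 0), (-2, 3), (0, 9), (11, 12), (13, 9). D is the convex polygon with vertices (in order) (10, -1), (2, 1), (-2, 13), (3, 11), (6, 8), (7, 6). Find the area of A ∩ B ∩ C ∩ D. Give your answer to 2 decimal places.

8.33

The intersection is the polygon with vertices (7,6), (9,1.333), (9,-0.75), (7,-0.25).
By the shoelace formula its area is 8.33.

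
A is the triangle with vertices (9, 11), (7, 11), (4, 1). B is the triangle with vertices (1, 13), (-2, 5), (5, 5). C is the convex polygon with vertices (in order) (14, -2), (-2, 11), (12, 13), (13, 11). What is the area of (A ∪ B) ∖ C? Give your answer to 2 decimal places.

|A ∪ B| = 38.
|(A ∪ B) ∩ C| = 18.5539.
|(A ∪ B) ∖ C| = 38 − 18.5539 = 19.45.

19.45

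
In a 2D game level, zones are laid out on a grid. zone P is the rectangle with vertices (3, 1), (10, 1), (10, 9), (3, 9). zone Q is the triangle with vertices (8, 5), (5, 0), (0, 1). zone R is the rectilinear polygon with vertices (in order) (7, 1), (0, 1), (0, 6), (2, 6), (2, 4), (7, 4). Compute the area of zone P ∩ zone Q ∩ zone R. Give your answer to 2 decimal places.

8.12

The intersection is the polygon with vertices (3,2.5), (6,4), (7,4), (7,3.333), (5.6,1), (3,1).
By the shoelace formula its area is 8.12.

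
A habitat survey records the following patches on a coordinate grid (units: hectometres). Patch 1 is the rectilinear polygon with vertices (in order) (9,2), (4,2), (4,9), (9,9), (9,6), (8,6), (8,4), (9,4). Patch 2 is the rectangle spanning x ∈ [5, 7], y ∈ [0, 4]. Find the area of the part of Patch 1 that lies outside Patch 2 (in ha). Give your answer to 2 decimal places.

|Patch 1| = 33, |Patch 1∩Patch 2| = 4.
|Patch 1 ∖ Patch 2| = |Patch 1| − |Patch 1∩Patch 2| = 33 − 4 = 29.00.

29.00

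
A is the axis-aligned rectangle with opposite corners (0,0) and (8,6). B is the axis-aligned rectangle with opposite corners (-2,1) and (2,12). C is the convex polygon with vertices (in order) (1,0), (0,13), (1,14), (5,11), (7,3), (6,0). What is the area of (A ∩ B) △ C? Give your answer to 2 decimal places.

66.81

|A ∩ B| = 10.
|(A ∩ B) ∩ C| = 6.3462.
|(A ∩ B) △ C| = 10 + 69.5 − 12.6923 = 66.81.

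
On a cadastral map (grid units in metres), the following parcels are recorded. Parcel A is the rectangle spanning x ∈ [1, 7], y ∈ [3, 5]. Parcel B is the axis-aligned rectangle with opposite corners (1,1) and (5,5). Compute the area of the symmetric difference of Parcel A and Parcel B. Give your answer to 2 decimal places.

12.00

|Parcel A∩Parcel B|: x∈[1,5], y∈[3,5] → 4·2 = 8.
|Parcel A △ Parcel B| = |Parcel A| + |Parcel B| − 2·|Parcel A∩Parcel B| = 12 + 16 − 16 = 12.00.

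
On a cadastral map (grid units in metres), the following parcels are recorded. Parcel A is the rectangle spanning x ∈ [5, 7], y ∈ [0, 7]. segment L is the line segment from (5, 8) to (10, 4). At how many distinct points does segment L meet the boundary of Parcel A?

The segment meets the boundary at (7,6.4), (6.25,7).

2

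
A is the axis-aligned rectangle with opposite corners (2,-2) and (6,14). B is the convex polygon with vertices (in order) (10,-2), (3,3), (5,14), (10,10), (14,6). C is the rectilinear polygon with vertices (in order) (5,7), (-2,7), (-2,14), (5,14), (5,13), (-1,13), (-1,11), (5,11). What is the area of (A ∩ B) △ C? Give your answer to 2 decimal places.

|A ∩ B| = 24.8143.
|(A ∩ B) ∩ C| = 3.7273.
|(A ∩ B) △ C| = 24.8143 + 37 − 7.4545 = 54.36.

54.36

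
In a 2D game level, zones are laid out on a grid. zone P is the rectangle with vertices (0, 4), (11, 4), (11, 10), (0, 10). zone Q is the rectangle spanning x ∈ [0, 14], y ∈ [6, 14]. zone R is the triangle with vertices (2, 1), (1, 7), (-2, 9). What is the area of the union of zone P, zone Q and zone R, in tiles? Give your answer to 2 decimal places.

By inclusion–exclusion:
Individual areas: |zone P| = 66, |zone Q| = 112, |zone R| = 8.
|zone P∩zone Q|: x∈[0,11], y∈[6,10] → 11·4 = 44.
|zone P∩zone R| = 3.8333.
|zone Q∩zone R| = 1.4167.
|zone P∩zone Q∩zone R| = 1.4167.
|zone P ∪ zone Q ∪ zone R| = 186 − 49.25 + 1.4167 = 138.17.

138.17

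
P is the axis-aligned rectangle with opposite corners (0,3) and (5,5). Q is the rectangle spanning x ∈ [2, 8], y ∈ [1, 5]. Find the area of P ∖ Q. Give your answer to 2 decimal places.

4.00

|P∩Q|: x∈[2,5], y∈[3,5] → 3·2 = 6.
|P| = 10.
|P ∖ Q| = |P| − |P∩Q| = 10 − 6 = 4.00.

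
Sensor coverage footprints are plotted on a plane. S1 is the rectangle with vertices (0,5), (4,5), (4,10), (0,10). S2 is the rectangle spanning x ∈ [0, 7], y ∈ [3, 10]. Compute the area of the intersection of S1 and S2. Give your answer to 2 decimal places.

20.00

|S1∩S2|: x∈[0,4], y∈[5,10] → 4·5 = 20.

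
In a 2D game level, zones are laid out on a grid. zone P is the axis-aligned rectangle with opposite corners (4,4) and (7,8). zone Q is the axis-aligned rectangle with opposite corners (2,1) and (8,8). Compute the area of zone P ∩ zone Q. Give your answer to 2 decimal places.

|zone P∩zone Q|: x∈[4,7], y∈[4,8] → 3·4 = 12.

12.00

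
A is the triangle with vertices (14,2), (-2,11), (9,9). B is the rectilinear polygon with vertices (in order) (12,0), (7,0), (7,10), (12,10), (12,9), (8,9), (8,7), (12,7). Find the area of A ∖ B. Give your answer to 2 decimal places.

|A| = 33.5, |A∩B| = 12.9788.
|A ∖ B| = |A| − |A∩B| = 33.5 − 12.9788 = 20.52.

20.52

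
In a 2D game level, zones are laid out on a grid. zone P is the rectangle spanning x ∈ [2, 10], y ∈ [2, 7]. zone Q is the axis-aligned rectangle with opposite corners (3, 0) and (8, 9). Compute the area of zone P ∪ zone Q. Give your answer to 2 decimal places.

60.00

By inclusion–exclusion:
Individual areas: |zone P| = 40, |zone Q| = 45.
|zone P∩zone Q|: x∈[3,8], y∈[2,7] → 5·5 = 25.
|zone P ∪ zone Q| = 85 − 25 = 60.00.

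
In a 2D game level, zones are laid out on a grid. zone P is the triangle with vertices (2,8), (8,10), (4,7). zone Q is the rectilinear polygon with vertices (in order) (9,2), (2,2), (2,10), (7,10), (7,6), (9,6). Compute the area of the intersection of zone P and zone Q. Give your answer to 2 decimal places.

The intersection is the polygon with vertices (7,9.667), (7,9.25), (4,7), (2,8).
By the shoelace formula its area is 4.79.

4.79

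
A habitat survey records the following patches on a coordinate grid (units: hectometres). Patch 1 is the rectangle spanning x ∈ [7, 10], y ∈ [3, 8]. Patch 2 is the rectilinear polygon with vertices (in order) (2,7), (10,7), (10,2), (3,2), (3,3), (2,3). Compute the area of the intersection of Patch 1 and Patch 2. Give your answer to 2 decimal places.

The intersection is the polygon with vertices (10,3), (7,3), (7,7), (10,7).
By the shoelace formula its area is 12.00.

12.00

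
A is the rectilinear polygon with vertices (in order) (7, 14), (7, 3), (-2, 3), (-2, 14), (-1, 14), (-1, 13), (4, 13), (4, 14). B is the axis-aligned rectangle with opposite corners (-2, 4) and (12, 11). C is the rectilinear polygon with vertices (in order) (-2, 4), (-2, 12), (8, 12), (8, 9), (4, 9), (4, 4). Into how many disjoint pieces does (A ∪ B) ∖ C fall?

(A ∪ B) ∖ C splits into 2 disjoint pieces (area 57, area 13).

2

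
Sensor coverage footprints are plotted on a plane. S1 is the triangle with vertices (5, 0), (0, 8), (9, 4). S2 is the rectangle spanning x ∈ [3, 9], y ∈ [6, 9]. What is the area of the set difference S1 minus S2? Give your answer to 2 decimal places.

25.50

|S1| = 26, |S1∩S2| = 0.5.
|S1 ∖ S2| = |S1| − |S1∩S2| = 26 − 0.5 = 25.50.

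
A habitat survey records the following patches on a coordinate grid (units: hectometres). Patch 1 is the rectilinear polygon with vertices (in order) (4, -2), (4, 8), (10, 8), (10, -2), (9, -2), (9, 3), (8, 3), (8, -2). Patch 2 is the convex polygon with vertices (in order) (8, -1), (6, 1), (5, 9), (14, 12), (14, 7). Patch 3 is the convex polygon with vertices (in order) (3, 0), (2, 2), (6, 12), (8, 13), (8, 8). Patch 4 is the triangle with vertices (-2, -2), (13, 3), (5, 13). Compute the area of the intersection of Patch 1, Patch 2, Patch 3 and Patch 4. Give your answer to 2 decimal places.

The intersection is the polygon with vertices (8,8), (5.604,4.167), (5.125,8).
By the shoelace formula its area is 5.51.

5.51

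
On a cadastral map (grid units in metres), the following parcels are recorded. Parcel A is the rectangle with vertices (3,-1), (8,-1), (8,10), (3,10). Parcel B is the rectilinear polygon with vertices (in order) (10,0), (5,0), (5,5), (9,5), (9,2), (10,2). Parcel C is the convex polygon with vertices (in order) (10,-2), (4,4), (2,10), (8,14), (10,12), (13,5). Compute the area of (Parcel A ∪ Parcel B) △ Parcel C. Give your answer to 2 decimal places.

|Parcel A ∪ Parcel B| = 62.
|(Parcel A ∪ Parcel B) ∩ Parcel C| = 43.5.
|(Parcel A ∪ Parcel B) △ Parcel C| = 62 + 99 − 87 = 74.00.

74.00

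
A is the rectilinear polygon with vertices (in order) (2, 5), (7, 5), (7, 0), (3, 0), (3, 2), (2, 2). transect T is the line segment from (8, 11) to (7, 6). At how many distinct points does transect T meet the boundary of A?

The segment lies entirely outside A and never meets its boundary.

0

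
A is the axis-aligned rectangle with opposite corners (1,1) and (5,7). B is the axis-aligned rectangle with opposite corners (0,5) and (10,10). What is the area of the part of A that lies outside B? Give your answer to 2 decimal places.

16.00

|A∩B|: x∈[1,5], y∈[5,7] → 4·2 = 8.
|A| = 24.
|A ∖ B| = |A| − |A∩B| = 24 − 8 = 16.00.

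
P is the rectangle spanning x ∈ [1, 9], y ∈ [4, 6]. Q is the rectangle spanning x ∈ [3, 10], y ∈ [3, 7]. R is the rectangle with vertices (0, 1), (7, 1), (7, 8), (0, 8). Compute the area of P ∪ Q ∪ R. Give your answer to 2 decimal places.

By inclusion–exclusion:
Individual areas: |P| = 16, |Q| = 28, |R| = 49.
|P∩Q|: x∈[3,9], y∈[4,6] → 6·2 = 12.
|P∩R|: x∈[1,7], y∈[4,6] → 6·2 = 12.
|Q∩R|: x∈[3,7], y∈[3,7] → 4·4 = 16.
|P∩Q∩R| = 8.
|P ∪ Q ∪ R| = 93 − 40 + 8 = 61.00.

61.00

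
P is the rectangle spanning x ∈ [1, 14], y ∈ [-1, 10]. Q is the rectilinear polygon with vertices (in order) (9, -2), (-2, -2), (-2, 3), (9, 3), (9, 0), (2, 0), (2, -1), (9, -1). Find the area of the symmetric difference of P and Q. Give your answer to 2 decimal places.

141.00

|P| = 143, |Q| = 48, |P∩Q| = 25.
|P △ Q| = |P| + |Q| − 2·|P∩Q| = 143 + 48 − 50 = 141.00.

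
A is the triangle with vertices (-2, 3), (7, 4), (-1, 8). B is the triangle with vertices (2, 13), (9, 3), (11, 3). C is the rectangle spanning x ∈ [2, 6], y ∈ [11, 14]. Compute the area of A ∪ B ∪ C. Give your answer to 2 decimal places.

By inclusion–exclusion:
Individual areas: |A| = 22, |B| = 10, |C| = 12.
|A∩B| = 0.
|A∩C| = 0.
|B∩C| = 0.4.
|A∩B∩C| = 0.
|A ∪ B ∪ C| = 44 − 0.4 + 0 = 43.60.

43.60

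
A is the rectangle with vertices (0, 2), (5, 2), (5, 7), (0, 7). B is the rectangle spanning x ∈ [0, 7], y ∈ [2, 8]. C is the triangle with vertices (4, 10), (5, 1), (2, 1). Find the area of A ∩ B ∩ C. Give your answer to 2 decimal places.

The intersection is the polygon with vertices (2.222,2), (3.333,7), (4.333,7), (4.889,2).
By the shoelace formula its area is 9.17.

9.17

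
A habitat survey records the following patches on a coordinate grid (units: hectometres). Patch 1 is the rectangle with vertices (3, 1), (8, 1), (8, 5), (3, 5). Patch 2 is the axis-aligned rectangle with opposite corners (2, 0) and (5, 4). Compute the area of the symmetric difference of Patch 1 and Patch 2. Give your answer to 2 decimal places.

|Patch 1∩Patch 2|: x∈[3,5], y∈[1,4] → 2·3 = 6.
|Patch 1 △ Patch 2| = |Patch 1| + |Patch 2| − 2·|Patch 1∩Patch 2| = 20 + 12 − 12 = 20.00.

20.00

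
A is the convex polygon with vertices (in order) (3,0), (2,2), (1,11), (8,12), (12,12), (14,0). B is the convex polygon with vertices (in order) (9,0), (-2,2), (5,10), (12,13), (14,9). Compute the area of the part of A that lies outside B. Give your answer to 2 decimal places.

37.69

|A| = 133, |A∩B| = 95.313.
|A ∖ B| = |A| − |A∩B| = 133 − 95.313 = 37.69.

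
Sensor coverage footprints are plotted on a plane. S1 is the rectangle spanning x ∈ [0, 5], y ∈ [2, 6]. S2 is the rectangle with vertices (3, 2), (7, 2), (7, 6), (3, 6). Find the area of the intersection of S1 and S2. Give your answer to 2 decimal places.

8.00

|S1∩S2|: x∈[3,5], y∈[2,6] → 2·4 = 8.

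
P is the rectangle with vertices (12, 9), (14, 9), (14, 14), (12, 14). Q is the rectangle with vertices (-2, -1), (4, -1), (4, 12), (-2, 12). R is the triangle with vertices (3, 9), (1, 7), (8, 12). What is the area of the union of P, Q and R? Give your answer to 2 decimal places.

88.91

By inclusion–exclusion:
Individual areas: |P| = 10, |Q| = 78, |R| = 2.
|P∩Q| = 0 (no overlap).
|P∩R| = 0.
|Q∩R| = 1.0857.
|P∩Q∩R| = 0.
|P ∪ Q ∪ R| = 90 − 1.0857 + 0 = 88.91.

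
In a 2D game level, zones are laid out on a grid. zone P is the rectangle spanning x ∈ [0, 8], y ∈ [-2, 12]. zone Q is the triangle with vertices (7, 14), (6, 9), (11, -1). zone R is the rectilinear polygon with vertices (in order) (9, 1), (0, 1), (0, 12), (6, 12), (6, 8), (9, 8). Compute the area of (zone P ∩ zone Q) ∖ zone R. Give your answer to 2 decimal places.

6.44

|zone P ∩ zone Q| = 8.6917.
|(zone P ∩ zone Q) ∩ zone R| = 2.25.
|(zone P ∩ zone Q) ∖ zone R| = 8.6917 − 2.25 = 6.44.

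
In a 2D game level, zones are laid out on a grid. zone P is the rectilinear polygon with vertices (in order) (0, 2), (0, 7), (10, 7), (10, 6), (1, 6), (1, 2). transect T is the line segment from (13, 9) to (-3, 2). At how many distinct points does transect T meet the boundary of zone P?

The segment meets the boundary at (0,3.312), (1,3.75), (6.143,6), (8.429,7).

4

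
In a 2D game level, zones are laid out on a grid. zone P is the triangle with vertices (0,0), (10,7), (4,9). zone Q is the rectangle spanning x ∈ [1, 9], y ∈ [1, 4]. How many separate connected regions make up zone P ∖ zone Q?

zone P ∖ zone Q splits into 2 disjoint pieces (area 0.8393, area 23.127).

2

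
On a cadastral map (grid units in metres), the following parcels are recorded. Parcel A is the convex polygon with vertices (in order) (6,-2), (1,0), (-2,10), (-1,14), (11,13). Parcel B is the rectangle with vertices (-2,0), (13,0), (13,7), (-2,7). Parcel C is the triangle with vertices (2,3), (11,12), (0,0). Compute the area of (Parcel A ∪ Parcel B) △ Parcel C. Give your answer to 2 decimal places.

|Parcel A ∪ Parcel B| = 186.3167.
|(Parcel A ∪ Parcel B) ∩ Parcel C| = 4.4881.
|(Parcel A ∪ Parcel B) △ Parcel C| = 186.3167 + 4.5 − 8.9762 = 181.84.

181.84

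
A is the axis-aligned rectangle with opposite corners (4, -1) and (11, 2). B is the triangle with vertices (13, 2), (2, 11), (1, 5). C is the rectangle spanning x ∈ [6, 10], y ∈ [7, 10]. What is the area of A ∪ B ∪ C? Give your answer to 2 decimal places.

By inclusion–exclusion:
Individual areas: |A| = 21, |B| = 37.5, |C| = 12.
|A∩B| = 0.
|A∩C| = 0 (no overlap).
|B∩C| = 0.3232.
|A∩B∩C| = 0.
|A ∪ B ∪ C| = 70.5 − 0.3232 + 0 = 70.18.

70.18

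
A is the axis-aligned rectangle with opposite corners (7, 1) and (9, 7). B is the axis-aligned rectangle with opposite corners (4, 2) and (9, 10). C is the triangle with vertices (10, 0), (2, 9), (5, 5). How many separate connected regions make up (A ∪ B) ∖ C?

(A ∪ B) ∖ C splits into 2 disjoint pieces (area 9.6667, area 30.3125).

2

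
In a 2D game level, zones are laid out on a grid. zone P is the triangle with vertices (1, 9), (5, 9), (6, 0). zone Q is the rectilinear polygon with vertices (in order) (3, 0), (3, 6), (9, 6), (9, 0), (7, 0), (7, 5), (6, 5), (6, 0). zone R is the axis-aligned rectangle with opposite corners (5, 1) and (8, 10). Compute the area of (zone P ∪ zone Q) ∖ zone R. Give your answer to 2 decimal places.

|zone P ∪ zone Q| = 41.1.
|(zone P ∪ zone Q) ∩ zone R| = 11.5.
|(zone P ∪ zone Q) ∖ zone R| = 41.1 − 11.5 = 29.60.

29.60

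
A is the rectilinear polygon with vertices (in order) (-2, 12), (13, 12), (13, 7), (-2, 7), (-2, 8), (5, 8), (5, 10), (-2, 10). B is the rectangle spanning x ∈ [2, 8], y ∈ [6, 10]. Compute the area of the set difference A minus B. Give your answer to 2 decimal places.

49.00

|A| = 61, |A∩B| = 12.
|A ∖ B| = |A| − |A∩B| = 61 − 12 = 49.00.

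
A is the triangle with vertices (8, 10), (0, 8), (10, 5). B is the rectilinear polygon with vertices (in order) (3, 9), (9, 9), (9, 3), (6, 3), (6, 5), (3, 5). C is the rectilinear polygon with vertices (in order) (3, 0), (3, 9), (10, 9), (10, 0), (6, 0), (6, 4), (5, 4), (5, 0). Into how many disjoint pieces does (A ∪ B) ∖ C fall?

(A ∪ B) ∖ C splits into 2 disjoint pieces (area 2.2, area 2.475).

2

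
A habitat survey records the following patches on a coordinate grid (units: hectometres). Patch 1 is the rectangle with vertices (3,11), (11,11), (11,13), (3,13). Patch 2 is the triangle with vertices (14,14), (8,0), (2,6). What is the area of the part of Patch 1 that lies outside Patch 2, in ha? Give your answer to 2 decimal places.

15.25

|Patch 1| = 16, |Patch 1∩Patch 2| = 0.75.
|Patch 1 ∖ Patch 2| = |Patch 1| − |Patch 1∩Patch 2| = 16 − 0.75 = 15.25.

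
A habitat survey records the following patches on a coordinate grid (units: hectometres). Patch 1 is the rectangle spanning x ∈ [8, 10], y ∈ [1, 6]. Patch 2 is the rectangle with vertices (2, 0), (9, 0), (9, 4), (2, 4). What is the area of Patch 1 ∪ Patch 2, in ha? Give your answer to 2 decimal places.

35.00

By inclusion–exclusion:
Individual areas: |Patch 1| = 10, |Patch 2| = 28.
|Patch 1∩Patch 2|: x∈[8,9], y∈[1,4] → 1·3 = 3.
|Patch 1 ∪ Patch 2| = 38 − 3 = 35.00.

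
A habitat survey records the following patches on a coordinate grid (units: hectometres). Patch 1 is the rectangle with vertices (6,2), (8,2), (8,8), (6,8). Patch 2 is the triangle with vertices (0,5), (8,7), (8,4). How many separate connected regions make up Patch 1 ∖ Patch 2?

2

Patch 1 ∖ Patch 2 splits into 2 disjoint pieces (area 4.25, area 2.5).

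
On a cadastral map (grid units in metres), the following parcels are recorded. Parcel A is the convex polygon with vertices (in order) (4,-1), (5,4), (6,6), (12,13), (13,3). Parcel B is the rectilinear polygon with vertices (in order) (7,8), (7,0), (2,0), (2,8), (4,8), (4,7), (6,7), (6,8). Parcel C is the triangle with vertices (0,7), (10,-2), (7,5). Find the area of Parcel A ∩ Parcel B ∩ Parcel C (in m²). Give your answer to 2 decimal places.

7.02

The intersection is the polygon with vertices (5.688,5.375), (7,5), (7,0.7), (4.746,2.729), (5,4).
By the shoelace formula its area is 7.02.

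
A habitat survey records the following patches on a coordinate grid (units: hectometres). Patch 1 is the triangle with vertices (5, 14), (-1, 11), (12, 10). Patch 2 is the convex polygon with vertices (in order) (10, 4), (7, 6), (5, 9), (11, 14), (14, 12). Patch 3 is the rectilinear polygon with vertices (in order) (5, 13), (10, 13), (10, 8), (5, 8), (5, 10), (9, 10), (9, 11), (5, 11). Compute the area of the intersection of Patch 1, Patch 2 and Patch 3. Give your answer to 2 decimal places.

The intersection is the polygon with vertices (9,10.231), (9,11), (7.4,11), (8.559,11.966), (10,11.143), (10,10.154).
By the shoelace formula its area is 2.17.

2.17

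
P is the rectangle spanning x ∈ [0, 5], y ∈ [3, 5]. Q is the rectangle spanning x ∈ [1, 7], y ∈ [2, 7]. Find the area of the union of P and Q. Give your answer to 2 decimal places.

32.00

By inclusion–exclusion:
Individual areas: |P| = 10, |Q| = 30.
|P∩Q|: x∈[1,5], y∈[3,5] → 4·2 = 8.
|P ∪ Q| = 40 − 8 = 32.00.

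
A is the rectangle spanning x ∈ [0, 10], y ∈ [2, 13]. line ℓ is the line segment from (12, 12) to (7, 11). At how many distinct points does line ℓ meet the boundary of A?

1

The segment meets the boundary at (10,11.6).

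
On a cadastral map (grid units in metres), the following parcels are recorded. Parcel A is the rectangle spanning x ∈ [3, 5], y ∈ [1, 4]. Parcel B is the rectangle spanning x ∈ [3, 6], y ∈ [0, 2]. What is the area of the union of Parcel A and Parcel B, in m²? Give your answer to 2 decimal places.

By inclusion–exclusion:
Individual areas: |Parcel A| = 6, |Parcel B| = 6.
|Parcel A∩Parcel B|: x∈[3,5], y∈[1,2] → 2·1 = 2.
|Parcel A ∪ Parcel B| = 12 − 2 = 10.00.

10.00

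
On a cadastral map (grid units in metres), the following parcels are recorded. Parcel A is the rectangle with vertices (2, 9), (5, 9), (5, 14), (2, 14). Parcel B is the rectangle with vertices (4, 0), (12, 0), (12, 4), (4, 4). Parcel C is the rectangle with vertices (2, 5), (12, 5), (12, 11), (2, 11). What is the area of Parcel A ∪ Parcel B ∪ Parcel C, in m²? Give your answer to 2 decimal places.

By inclusion–exclusion:
Individual areas: |Parcel A| = 15, |Parcel B| = 32, |Parcel C| = 60.
|Parcel A∩Parcel B| = 0 (no overlap).
|Parcel A∩Parcel C|: x∈[2,5], y∈[9,11] → 3·2 = 6.
|Parcel B∩Parcel C| = 0 (no overlap).
|Parcel A∩Parcel B∩Parcel C| = 0.
|Parcel A ∪ Parcel B ∪ Parcel C| = 107 − 6 + 0 = 101.00.

101.00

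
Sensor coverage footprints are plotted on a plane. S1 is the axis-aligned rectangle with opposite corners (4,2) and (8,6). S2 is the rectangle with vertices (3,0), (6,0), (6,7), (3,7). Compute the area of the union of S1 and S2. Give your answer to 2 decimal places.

By inclusion–exclusion:
Individual areas: |S1| = 16, |S2| = 21.
|S1∩S2|: x∈[4,6], y∈[2,6] → 2·4 = 8.
|S1 ∪ S2| = 37 − 8 = 29.00.

29.00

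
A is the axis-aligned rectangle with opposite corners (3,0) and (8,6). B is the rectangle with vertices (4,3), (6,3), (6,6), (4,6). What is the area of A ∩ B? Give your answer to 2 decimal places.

6.00

|A∩B|: x∈[4,6], y∈[3,6] → 2·3 = 6.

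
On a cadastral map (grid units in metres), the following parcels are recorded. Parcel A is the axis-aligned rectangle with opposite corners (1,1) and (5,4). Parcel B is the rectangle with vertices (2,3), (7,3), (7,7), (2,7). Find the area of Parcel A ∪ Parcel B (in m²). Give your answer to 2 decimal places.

By inclusion–exclusion:
Individual areas: |Parcel A| = 12, |Parcel B| = 20.
|Parcel A∩Parcel B|: x∈[2,5], y∈[3,4] → 3·1 = 3.
|Parcel A ∪ Parcel B| = 32 − 3 = 29.00.

29.00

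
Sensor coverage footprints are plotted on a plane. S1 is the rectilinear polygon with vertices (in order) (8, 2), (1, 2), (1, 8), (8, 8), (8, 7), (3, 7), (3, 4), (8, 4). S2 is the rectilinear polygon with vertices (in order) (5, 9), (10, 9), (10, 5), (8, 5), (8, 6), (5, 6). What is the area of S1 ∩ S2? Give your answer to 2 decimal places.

3.00

The intersection is the polygon with vertices (8,8), (8,7), (5,7), (5,8).
By the shoelace formula its area is 3.00.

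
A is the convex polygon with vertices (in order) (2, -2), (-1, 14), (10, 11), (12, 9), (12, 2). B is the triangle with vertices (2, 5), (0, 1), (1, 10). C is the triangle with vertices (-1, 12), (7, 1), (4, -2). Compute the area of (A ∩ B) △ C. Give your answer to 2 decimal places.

28.06

|A ∩ B| = 5.0428.
|(A ∩ B) ∩ C| = 2.7403.
|(A ∩ B) △ C| = 5.0428 + 28.5 − 5.4806 = 28.06.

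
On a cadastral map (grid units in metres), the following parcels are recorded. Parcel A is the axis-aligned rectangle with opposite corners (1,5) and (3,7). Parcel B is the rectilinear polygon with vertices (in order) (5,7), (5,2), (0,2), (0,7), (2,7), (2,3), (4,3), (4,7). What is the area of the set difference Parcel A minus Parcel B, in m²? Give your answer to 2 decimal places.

2.00

|Parcel A| = 4, |Parcel A∩Parcel B| = 2.
|Parcel A ∖ Parcel B| = |Parcel A| − |Parcel A∩Parcel B| = 4 − 2 = 2.00.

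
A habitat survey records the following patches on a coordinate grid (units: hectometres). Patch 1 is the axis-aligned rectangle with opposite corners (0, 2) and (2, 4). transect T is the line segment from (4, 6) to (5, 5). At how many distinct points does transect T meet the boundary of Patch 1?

The segment lies entirely outside Patch 1 and never meets its boundary.

0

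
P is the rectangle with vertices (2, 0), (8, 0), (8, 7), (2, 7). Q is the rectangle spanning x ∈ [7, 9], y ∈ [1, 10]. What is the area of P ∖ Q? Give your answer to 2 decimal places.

|P∩Q|: x∈[7,8], y∈[1,7] → 1·6 = 6.
|P| = 42.
|P ∖ Q| = |P| − |P∩Q| = 42 − 6 = 36.00.

36.00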